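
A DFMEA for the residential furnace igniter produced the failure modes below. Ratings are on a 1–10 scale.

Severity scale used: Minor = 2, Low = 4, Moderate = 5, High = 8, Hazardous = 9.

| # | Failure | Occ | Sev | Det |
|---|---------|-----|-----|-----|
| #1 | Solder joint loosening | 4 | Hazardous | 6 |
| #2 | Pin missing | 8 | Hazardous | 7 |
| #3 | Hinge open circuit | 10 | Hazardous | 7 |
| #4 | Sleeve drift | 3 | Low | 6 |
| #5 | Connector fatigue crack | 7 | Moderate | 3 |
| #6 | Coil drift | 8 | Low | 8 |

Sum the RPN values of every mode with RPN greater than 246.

1390

RPN = Severity × Occurrence × Detection:
  #1: 9 × 4 × 6 = 216
  #2: 9 × 8 × 7 = 504
  #3: 9 × 10 × 7 = 630
  #4: 4 × 3 × 6 = 72
  #5: 5 × 7 × 3 = 105
  #6: 4 × 8 × 8 = 256
RPN > 246: #2 (504), #3 (630), #6 (256).
Sum: 504 + 630 + 256 = 1390.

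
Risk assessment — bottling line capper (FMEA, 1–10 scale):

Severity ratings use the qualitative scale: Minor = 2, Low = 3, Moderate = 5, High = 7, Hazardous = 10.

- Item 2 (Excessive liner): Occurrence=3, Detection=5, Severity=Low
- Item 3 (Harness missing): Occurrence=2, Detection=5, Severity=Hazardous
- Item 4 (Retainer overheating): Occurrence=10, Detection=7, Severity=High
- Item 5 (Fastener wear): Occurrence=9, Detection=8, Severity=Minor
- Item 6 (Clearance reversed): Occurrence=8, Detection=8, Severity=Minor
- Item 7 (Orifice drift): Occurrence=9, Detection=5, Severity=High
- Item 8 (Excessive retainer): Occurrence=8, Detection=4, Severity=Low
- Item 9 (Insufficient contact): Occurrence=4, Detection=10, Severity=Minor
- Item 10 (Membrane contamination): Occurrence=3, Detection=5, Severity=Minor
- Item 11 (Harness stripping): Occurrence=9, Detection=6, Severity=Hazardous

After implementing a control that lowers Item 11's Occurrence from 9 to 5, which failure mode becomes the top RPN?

Item 4

RPN = Severity × Occurrence × Detection:
  Item 2: 3 × 3 × 5 = 45
  Item 3: 10 × 2 × 5 = 100
  Item 4: 7 × 10 × 7 = 490
  Item 5: 2 × 9 × 8 = 144
  Item 6: 2 × 8 × 8 = 128
  Item 7: 7 × 9 × 5 = 315
  Item 8: 3 × 8 × 4 = 96
  Item 9: 2 × 4 × 10 = 80
  Item 10: 2 × 3 × 5 = 30
  Item 11: 10 × 9 × 6 = 540
After action: Item 11 → 10 × 5 × 6 = 300.
Revised RPNs: Item 4=490, Item 7=315, Item 11=300, Item 5=144, Item 6=128, Item 3=100, Item 8=96, Item 9=80, Item 2=45, Item 10=30.
Highest is now Item 4 (490).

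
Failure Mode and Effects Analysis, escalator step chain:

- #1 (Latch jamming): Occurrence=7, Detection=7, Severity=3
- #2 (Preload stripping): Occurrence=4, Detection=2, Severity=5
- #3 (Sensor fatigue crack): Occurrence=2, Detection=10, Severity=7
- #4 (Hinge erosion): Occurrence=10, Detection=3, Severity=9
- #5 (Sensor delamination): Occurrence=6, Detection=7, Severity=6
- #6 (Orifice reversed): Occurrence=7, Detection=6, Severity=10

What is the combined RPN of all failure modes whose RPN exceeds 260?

690

RPN = Severity × Occurrence × Detection:
  #1: 3 × 7 × 7 = 147
  #2: 5 × 4 × 2 = 40
  #3: 7 × 2 × 10 = 140
  #4: 9 × 10 × 3 = 270
  #5: 6 × 6 × 7 = 252
  #6: 10 × 7 × 6 = 420
RPN > 260: #4 (270), #6 (420).
Sum: 270 + 420 = 690.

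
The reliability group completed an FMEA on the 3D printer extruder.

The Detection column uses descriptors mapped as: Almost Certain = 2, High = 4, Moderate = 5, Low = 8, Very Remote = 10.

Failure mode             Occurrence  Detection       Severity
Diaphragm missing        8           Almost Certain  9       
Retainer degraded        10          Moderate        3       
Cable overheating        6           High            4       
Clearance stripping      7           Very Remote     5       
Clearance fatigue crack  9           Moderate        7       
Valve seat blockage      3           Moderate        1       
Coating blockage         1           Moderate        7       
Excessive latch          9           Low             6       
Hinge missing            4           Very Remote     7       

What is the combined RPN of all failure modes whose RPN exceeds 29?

1802

RPN = Severity × Occurrence × Detection:
  Diaphragm missing: 9 × 8 × 2 = 144
  Retainer degraded: 3 × 10 × 5 = 150
  Cable overheating: 4 × 6 × 4 = 96
  Clearance stripping: 5 × 7 × 10 = 350
  Clearance fatigue crack: 7 × 9 × 5 = 315
  Valve seat blockage: 1 × 3 × 5 = 15
  Coating blockage: 7 × 1 × 5 = 35
  Excessive latch: 6 × 9 × 8 = 432
  Hinge missing: 7 × 4 × 10 = 280
RPN > 29: Diaphragm missing (144), Retainer degraded (150), Cable overheating (96), Clearance stripping (350), Clearance fatigue crack (315), Coating blockage (35), Excessive latch (432), Hinge missing (280).
Sum: 144 + 150 + 96 + 350 + 315 + 35 + 432 + 280 = 1802.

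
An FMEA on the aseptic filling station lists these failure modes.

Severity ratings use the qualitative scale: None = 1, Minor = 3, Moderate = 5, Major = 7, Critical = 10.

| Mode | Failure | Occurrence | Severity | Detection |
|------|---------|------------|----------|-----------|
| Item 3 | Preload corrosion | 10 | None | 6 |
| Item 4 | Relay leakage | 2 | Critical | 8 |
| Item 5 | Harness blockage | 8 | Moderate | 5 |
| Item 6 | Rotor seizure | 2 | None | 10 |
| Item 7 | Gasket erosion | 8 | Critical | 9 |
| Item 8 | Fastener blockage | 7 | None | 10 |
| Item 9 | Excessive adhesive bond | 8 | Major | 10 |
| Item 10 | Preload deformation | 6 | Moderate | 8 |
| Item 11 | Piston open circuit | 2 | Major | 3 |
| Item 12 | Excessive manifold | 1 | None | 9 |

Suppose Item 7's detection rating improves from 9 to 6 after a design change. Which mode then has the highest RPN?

RPN = Severity × Occurrence × Detection:
  Item 3: 1 × 10 × 6 = 60
  Item 4: 10 × 2 × 8 = 160
  Item 5: 5 × 8 × 5 = 200
  Item 6: 1 × 2 × 10 = 20
  Item 7: 10 × 8 × 9 = 720
  Item 8: 1 × 7 × 10 = 70
  Item 9: 7 × 8 × 10 = 560
  Item 10: 5 × 6 × 8 = 240
  Item 11: 7 × 2 × 3 = 42
  Item 12: 1 × 1 × 9 = 9
After action: Item 7 → 10 × 8 × 6 = 480.
Revised RPNs: Item 9=560, Item 7=480, Item 10=240, Item 5=200, Item 4=160, Item 8=70, Item 3=60, Item 11=42, Item 6=20, Item 12=9.
Highest is now Item 9 (560).

Item 9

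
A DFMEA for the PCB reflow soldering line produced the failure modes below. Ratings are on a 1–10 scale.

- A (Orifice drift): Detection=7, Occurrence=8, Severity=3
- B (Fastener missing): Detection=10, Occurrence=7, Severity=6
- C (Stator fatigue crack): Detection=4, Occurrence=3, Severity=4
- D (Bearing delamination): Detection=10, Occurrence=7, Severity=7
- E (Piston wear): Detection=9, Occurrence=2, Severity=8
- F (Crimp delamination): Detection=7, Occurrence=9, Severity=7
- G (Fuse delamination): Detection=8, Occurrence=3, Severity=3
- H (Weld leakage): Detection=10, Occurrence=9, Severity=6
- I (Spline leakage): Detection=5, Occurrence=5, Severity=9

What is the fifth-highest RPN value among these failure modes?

225

RPN = Severity × Occurrence × Detection:
  A: 3 × 8 × 7 = 168
  B: 6 × 7 × 10 = 420
  C: 4 × 3 × 4 = 48
  D: 7 × 7 × 10 = 490
  E: 8 × 2 × 9 = 144
  F: 7 × 9 × 7 = 441
  G: 3 × 3 × 8 = 72
  H: 6 × 9 × 10 = 540
  I: 9 × 5 × 5 = 225
Sorted descending: 540, 490, 441, 420, 225, 168, 144, 72, 48.
The fifth-highest RPN is 225 (I).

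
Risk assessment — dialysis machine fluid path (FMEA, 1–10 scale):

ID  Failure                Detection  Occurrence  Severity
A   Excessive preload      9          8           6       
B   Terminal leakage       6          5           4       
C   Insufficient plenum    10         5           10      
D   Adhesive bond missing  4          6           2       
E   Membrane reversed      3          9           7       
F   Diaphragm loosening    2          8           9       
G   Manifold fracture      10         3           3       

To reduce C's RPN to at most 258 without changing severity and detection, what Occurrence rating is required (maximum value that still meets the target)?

2

C: S=10, O=5, D=10 → current RPN = 500.
Fixed product = 100. Need 100 × O ≤ 258, so O ≤ 258/100 = 2.58.
Maximum integer Occurrence rating = 2 (gives RPN 200; O=3 would give 300 > 258).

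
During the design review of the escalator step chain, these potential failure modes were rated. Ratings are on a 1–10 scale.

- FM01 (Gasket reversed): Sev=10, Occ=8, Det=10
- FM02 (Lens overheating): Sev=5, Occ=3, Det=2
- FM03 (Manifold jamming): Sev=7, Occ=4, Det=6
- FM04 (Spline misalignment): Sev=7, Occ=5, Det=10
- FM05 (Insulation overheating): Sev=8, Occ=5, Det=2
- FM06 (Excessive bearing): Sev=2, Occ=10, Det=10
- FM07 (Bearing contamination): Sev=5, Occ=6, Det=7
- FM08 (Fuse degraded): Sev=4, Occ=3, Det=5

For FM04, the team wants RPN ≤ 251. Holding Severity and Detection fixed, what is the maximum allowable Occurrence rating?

3

FM04: S=7, O=5, D=10 → current RPN = 350.
Fixed product = 70. Need 70 × O ≤ 251, so O ≤ 251/70 = 3.59.
Maximum integer Occurrence rating = 3 (gives RPN 210; O=4 would give 280 > 251).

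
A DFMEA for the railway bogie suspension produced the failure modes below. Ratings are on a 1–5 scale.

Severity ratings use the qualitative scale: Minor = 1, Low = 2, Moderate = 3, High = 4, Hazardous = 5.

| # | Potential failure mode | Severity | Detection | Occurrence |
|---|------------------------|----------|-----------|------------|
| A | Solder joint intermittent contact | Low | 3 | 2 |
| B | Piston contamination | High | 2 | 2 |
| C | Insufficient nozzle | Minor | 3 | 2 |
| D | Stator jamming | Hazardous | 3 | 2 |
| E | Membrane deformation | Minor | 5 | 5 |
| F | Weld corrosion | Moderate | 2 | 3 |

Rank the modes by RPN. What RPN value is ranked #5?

RPN = Severity × Occurrence × Detection:
  A: 2 × 2 × 3 = 12
  B: 4 × 2 × 2 = 16
  C: 1 × 2 × 3 = 6
  D: 5 × 2 × 3 = 30
  E: 1 × 5 × 5 = 25
  F: 3 × 3 × 2 = 18
Sorted descending: 30, 25, 18, 16, 12, 6.
The fifth-highest RPN is 12 (A).

12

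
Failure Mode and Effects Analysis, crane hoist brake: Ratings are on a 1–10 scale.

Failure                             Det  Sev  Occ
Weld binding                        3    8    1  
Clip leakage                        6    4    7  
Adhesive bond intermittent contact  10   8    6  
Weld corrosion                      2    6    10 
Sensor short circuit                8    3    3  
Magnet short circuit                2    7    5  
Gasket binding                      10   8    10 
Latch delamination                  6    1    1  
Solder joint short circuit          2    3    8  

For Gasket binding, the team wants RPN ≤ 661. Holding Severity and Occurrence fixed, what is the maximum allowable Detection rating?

8

Gasket binding: S=8, O=10, D=10 → current RPN = 800.
Fixed product = 80. Need 80 × D ≤ 661, so D ≤ 661/80 = 8.26.
Maximum integer Detection rating = 8 (gives RPN 640; D=9 would give 720 > 661).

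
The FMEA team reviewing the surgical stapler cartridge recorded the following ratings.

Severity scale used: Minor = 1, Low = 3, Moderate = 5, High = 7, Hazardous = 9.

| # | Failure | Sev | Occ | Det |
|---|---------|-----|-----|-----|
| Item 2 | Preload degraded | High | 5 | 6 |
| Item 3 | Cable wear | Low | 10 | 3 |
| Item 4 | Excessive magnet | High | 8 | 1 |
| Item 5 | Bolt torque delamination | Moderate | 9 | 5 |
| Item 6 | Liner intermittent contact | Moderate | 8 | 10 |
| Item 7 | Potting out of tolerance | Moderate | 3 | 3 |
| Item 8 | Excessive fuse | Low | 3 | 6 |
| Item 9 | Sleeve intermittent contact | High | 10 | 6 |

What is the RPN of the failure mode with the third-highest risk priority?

RPN = Severity × Occurrence × Detection:
  Item 2: 7 × 5 × 6 = 210
  Item 3: 3 × 10 × 3 = 90
  Item 4: 7 × 8 × 1 = 56
  Item 5: 5 × 9 × 5 = 225
  Item 6: 5 × 8 × 10 = 400
  Item 7: 5 × 3 × 3 = 45
  Item 8: 3 × 3 × 6 = 54
  Item 9: 7 × 10 × 6 = 420
Sorted descending: 420, 400, 225, 210, 90, 56, 54, 45.
The third-highest RPN is 225 (Item 5).

225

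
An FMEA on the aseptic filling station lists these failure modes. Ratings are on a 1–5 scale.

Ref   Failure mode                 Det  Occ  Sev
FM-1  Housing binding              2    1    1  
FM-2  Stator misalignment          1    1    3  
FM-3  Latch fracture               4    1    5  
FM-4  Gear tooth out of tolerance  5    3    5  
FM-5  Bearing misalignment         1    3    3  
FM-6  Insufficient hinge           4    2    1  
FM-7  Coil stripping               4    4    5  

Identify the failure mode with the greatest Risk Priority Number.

FM-7

RPN = Severity × Occurrence × Detection:
  FM-1: 1 × 1 × 2 = 2
  FM-2: 3 × 1 × 1 = 3
  FM-3: 5 × 1 × 4 = 20
  FM-4: 5 × 3 × 5 = 75
  FM-5: 3 × 3 × 1 = 9
  FM-6: 1 × 2 × 4 = 8
  FM-7: 5 × 4 × 4 = 80
Highest RPN is 80 → FM-7.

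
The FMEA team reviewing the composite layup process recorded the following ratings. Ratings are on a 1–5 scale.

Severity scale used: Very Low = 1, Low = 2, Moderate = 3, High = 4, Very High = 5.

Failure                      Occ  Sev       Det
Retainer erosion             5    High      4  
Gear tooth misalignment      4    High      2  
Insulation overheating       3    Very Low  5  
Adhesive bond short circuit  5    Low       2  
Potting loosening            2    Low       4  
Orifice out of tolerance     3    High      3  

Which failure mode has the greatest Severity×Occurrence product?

Criticality = Severity × Occurrence:
  Retainer erosion: 4 × 5 = 20
  Gear tooth misalignment: 4 × 4 = 16
  Insulation overheating: 1 × 3 = 3
  Adhesive bond short circuit: 2 × 5 = 10
  Potting loosening: 2 × 2 = 4
  Orifice out of tolerance: 4 × 3 = 12
Highest criticality is 20 → Retainer erosion.

Retainer erosion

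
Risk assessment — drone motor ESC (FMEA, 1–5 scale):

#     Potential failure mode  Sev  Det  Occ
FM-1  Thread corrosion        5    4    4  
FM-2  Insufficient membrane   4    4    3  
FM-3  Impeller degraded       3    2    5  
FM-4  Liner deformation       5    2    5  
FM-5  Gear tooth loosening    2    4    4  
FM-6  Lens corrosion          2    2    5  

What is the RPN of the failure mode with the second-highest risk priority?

50

RPN = Severity × Occurrence × Detection:
  FM-1: 5 × 4 × 4 = 80
  FM-2: 4 × 3 × 4 = 48
  FM-3: 3 × 5 × 2 = 30
  FM-4: 5 × 5 × 2 = 50
  FM-5: 2 × 4 × 4 = 32
  FM-6: 2 × 5 × 2 = 20
Sorted descending: 80, 50, 48, 32, 30, 20.
The second-highest RPN is 50 (FM-4).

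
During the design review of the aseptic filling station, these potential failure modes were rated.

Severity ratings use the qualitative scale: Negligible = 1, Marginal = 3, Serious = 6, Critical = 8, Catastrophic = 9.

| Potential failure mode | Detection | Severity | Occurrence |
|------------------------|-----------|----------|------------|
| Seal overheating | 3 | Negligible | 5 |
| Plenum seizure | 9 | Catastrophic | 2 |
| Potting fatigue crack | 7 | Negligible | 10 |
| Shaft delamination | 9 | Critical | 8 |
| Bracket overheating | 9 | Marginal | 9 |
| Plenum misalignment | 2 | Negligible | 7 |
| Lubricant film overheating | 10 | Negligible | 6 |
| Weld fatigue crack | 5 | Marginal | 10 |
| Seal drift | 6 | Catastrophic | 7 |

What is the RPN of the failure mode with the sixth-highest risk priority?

70

RPN = Severity × Occurrence × Detection:
  Seal overheating: 1 × 5 × 3 = 15
  Plenum seizure: 9 × 2 × 9 = 162
  Potting fatigue crack: 1 × 10 × 7 = 70
  Shaft delamination: 8 × 8 × 9 = 576
  Bracket overheating: 3 × 9 × 9 = 243
  Plenum misalignment: 1 × 7 × 2 = 14
  Lubricant film overheating: 1 × 6 × 10 = 60
  Weld fatigue crack: 3 × 10 × 5 = 150
  Seal drift: 9 × 7 × 6 = 378
Sorted descending: 576, 378, 243, 162, 150, 70, 60, 15, 14.
The sixth-highest RPN is 70 (Potting fatigue crack).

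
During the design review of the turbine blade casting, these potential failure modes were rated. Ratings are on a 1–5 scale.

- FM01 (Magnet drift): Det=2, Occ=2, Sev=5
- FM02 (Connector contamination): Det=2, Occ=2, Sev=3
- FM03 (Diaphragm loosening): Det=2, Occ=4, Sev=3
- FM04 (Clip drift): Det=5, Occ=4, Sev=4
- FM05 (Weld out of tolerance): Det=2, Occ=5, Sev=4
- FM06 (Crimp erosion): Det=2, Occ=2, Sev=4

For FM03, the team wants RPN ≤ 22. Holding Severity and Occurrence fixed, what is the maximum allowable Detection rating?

1

FM03: S=3, O=4, D=2 → current RPN = 24.
Fixed product = 12. Need 12 × D ≤ 22, so D ≤ 22/12 = 1.83.
Maximum integer Detection rating = 1 (gives RPN 12; D=2 would give 24 > 22).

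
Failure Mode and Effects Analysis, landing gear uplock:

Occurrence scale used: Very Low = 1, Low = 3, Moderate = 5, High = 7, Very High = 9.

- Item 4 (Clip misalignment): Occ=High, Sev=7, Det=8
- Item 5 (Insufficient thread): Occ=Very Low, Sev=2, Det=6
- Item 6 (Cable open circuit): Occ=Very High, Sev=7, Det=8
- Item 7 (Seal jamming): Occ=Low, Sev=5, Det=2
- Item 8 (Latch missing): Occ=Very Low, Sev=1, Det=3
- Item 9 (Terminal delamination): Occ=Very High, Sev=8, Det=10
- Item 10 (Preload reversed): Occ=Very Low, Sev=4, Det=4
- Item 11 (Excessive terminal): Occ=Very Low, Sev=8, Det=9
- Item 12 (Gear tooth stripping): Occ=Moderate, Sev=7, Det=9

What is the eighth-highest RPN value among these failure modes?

12

RPN = Severity × Occurrence × Detection:
  Item 4: 7 × 7 × 8 = 392
  Item 5: 2 × 1 × 6 = 12
  Item 6: 7 × 9 × 8 = 504
  Item 7: 5 × 3 × 2 = 30
  Item 8: 1 × 1 × 3 = 3
  Item 9: 8 × 9 × 10 = 720
  Item 10: 4 × 1 × 4 = 16
  Item 11: 8 × 1 × 9 = 72
  Item 12: 7 × 5 × 9 = 315
Sorted descending: 720, 504, 392, 315, 72, 30, 16, 12, 3.
The eighth-highest RPN is 12 (Item 5).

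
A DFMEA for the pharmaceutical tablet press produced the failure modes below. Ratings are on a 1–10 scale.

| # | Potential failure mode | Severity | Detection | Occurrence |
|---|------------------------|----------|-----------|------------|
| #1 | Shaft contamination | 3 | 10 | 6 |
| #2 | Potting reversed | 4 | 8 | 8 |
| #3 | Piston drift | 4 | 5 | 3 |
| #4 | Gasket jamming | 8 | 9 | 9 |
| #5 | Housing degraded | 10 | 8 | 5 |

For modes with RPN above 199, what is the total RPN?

1304

RPN = Severity × Occurrence × Detection:
  #1: 3 × 6 × 10 = 180
  #2: 4 × 8 × 8 = 256
  #3: 4 × 3 × 5 = 60
  #4: 8 × 9 × 9 = 648
  #5: 10 × 5 × 8 = 400
RPN > 199: #2 (256), #4 (648), #5 (400).
Sum: 256 + 648 + 400 = 1304.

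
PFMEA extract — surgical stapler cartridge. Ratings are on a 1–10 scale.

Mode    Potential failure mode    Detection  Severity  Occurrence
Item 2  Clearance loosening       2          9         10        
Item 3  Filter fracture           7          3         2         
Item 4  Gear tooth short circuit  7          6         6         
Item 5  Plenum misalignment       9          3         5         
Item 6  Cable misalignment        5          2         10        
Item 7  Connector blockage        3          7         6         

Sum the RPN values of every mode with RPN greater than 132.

RPN = Severity × Occurrence × Detection:
  Item 2: 9 × 10 × 2 = 180
  Item 3: 3 × 2 × 7 = 42
  Item 4: 6 × 6 × 7 = 252
  Item 5: 3 × 5 × 9 = 135
  Item 6: 2 × 10 × 5 = 100
  Item 7: 7 × 6 × 3 = 126
RPN > 132: Item 2 (180), Item 4 (252), Item 5 (135).
Sum: 180 + 252 + 135 = 567.

567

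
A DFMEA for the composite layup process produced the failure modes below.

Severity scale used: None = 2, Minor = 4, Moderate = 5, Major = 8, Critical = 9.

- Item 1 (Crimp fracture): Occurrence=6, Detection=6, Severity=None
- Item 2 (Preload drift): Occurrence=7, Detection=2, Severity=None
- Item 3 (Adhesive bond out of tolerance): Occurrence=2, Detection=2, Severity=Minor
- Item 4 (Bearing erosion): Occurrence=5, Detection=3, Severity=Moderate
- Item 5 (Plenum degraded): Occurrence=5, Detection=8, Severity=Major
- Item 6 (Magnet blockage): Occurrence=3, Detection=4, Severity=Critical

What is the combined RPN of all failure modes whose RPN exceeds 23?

603

RPN = Severity × Occurrence × Detection:
  Item 1: 2 × 6 × 6 = 72
  Item 2: 2 × 7 × 2 = 28
  Item 3: 4 × 2 × 2 = 16
  Item 4: 5 × 5 × 3 = 75
  Item 5: 8 × 5 × 8 = 320
  Item 6: 9 × 3 × 4 = 108
RPN > 23: Item 1 (72), Item 2 (28), Item 4 (75), Item 5 (320), Item 6 (108).
Sum: 72 + 28 + 75 + 320 + 108 = 603.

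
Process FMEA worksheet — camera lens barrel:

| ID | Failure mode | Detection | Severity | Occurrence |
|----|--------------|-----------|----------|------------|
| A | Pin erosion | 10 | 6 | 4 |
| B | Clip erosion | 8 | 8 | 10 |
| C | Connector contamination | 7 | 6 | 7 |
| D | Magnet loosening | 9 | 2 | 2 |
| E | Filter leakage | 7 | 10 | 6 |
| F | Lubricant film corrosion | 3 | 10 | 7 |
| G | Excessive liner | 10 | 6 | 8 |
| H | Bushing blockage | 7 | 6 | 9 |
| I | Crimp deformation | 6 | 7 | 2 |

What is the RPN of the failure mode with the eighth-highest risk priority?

RPN = Severity × Occurrence × Detection:
  A: 6 × 4 × 10 = 240
  B: 8 × 10 × 8 = 640
  C: 6 × 7 × 7 = 294
  D: 2 × 2 × 9 = 36
  E: 10 × 6 × 7 = 420
  F: 10 × 7 × 3 = 210
  G: 6 × 8 × 10 = 480
  H: 6 × 9 × 7 = 378
  I: 7 × 2 × 6 = 84
Sorted descending: 640, 480, 420, 378, 294, 240, 210, 84, 36.
The eighth-highest RPN is 84 (I).

84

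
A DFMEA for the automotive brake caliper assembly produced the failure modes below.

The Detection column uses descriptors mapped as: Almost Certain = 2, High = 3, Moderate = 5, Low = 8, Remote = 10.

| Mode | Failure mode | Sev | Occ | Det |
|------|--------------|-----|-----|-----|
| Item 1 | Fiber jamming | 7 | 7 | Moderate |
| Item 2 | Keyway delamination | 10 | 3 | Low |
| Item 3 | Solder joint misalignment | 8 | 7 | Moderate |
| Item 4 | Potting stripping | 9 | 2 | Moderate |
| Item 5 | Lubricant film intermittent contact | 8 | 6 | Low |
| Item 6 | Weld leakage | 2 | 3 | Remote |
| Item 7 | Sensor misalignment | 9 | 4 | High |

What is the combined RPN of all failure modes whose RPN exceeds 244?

RPN = Severity × Occurrence × Detection:
  Item 1: 7 × 7 × 5 = 245
  Item 2: 10 × 3 × 8 = 240
  Item 3: 8 × 7 × 5 = 280
  Item 4: 9 × 2 × 5 = 90
  Item 5: 8 × 6 × 8 = 384
  Item 6: 2 × 3 × 10 = 60
  Item 7: 9 × 4 × 3 = 108
RPN > 244: Item 1 (245), Item 3 (280), Item 5 (384).
Sum: 245 + 280 + 384 = 909.

909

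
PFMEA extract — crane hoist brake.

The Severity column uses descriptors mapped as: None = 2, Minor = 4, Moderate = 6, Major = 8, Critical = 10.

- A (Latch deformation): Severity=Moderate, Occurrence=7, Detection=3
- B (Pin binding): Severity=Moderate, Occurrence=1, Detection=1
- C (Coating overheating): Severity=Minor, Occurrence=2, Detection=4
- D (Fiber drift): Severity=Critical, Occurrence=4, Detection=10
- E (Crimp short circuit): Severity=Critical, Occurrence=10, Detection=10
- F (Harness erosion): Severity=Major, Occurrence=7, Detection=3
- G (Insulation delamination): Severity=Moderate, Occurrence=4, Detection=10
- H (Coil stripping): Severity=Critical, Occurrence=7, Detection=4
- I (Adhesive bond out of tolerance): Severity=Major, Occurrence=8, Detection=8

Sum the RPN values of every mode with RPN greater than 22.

RPN = Severity × Occurrence × Detection:
  A: 6 × 7 × 3 = 126
  B: 6 × 1 × 1 = 6
  C: 4 × 2 × 4 = 32
  D: 10 × 4 × 10 = 400
  E: 10 × 10 × 10 = 1000
  F: 8 × 7 × 3 = 168
  G: 6 × 4 × 10 = 240
  H: 10 × 7 × 4 = 280
  I: 8 × 8 × 8 = 512
RPN > 22: A (126), C (32), D (400), E (1000), F (168), G (240), H (280), I (512).
Sum: 126 + 32 + 400 + 1000 + 168 + 240 + 280 + 512 = 2758.

2758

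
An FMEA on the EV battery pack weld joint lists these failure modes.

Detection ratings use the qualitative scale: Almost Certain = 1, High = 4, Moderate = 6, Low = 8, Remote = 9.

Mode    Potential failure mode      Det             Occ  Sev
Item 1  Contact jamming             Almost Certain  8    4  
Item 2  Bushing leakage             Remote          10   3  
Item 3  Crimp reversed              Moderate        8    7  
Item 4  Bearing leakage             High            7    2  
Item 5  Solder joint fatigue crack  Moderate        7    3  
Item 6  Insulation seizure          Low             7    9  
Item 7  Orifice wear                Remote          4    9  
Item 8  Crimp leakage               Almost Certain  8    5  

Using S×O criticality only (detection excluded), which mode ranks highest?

Item 6

Criticality = Severity × Occurrence:
  Item 1: 4 × 8 = 32
  Item 2: 3 × 10 = 30
  Item 3: 7 × 8 = 56
  Item 4: 2 × 7 = 14
  Item 5: 3 × 7 = 21
  Item 6: 9 × 7 = 63
  Item 7: 9 × 4 = 36
  Item 8: 5 × 8 = 40
Highest criticality is 63 → Item 6.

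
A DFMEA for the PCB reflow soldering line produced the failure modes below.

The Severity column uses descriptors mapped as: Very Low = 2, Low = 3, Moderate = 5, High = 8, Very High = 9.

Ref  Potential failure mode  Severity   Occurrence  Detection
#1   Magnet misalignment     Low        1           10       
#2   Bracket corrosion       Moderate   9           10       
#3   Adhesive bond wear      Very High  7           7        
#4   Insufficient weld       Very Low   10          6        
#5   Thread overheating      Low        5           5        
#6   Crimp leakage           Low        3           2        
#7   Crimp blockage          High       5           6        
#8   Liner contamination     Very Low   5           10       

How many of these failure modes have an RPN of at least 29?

RPN = Severity × Occurrence × Detection:
  #1: 3 × 1 × 10 = 30
  #2: 5 × 9 × 10 = 450
  #3: 9 × 7 × 7 = 441
  #4: 2 × 10 × 6 = 120
  #5: 3 × 5 × 5 = 75
  #6: 3 × 3 × 2 = 18
  #7: 8 × 5 × 6 = 240
  #8: 2 × 5 × 10 = 100
Modes with RPN ≥ 29: #1 (30), #2 (450), #3 (441), #4 (120), #5 (75), #7 (240), #8 (100) → 7.

7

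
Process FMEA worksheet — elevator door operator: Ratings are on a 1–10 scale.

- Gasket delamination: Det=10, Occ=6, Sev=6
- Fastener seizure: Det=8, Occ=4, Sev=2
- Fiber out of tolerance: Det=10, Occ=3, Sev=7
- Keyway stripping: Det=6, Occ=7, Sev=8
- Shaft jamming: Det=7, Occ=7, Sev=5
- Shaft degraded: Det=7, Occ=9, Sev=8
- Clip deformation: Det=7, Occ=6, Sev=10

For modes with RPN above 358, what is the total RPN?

1284

RPN = Severity × Occurrence × Detection:
  Gasket delamination: 6 × 6 × 10 = 360
  Fastener seizure: 2 × 4 × 8 = 64
  Fiber out of tolerance: 7 × 3 × 10 = 210
  Keyway stripping: 8 × 7 × 6 = 336
  Shaft jamming: 5 × 7 × 7 = 245
  Shaft degraded: 8 × 9 × 7 = 504
  Clip deformation: 10 × 6 × 7 = 420
RPN > 358: Gasket delamination (360), Shaft degraded (504), Clip deformation (420).
Sum: 360 + 504 + 420 = 1284.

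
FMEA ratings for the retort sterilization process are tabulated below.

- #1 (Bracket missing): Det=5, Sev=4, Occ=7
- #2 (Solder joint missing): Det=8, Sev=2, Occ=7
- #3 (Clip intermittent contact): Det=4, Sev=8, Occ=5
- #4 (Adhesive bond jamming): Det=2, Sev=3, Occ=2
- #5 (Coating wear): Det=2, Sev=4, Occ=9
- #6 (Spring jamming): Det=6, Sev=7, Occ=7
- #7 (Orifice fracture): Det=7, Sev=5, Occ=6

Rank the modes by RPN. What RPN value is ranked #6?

72

RPN = Severity × Occurrence × Detection:
  #1: 4 × 7 × 5 = 140
  #2: 2 × 7 × 8 = 112
  #3: 8 × 5 × 4 = 160
  #4: 3 × 2 × 2 = 12
  #5: 4 × 9 × 2 = 72
  #6: 7 × 7 × 6 = 294
  #7: 5 × 6 × 7 = 210
Sorted descending: 294, 210, 160, 140, 112, 72, 12.
The sixth-highest RPN is 72 (#5).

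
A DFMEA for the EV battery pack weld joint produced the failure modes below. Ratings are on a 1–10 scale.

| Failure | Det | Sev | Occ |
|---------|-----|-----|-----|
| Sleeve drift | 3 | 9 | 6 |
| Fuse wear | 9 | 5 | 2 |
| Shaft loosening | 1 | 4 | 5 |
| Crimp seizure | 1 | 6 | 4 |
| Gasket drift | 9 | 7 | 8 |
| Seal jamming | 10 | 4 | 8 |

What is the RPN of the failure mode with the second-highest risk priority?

RPN = Severity × Occurrence × Detection:
  Sleeve drift: 9 × 6 × 3 = 162
  Fuse wear: 5 × 2 × 9 = 90
  Shaft loosening: 4 × 5 × 1 = 20
  Crimp seizure: 6 × 4 × 1 = 24
  Gasket drift: 7 × 8 × 9 = 504
  Seal jamming: 4 × 8 × 10 = 320
Sorted descending: 504, 320, 162, 90, 24, 20.
The second-highest RPN is 320 (Seal jamming).

320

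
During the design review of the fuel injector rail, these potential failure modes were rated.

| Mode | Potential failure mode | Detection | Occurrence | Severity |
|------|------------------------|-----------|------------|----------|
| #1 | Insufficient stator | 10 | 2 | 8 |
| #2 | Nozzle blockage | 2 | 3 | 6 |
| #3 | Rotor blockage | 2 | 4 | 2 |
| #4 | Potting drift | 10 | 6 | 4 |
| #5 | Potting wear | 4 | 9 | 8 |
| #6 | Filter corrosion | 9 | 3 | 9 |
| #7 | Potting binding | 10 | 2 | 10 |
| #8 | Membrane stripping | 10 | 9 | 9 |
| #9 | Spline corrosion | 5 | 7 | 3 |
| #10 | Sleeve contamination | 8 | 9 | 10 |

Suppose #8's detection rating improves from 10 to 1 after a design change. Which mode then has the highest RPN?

#10

RPN = Severity × Occurrence × Detection:
  #1: 8 × 2 × 10 = 160
  #2: 6 × 3 × 2 = 36
  #3: 2 × 4 × 2 = 16
  #4: 4 × 6 × 10 = 240
  #5: 8 × 9 × 4 = 288
  #6: 9 × 3 × 9 = 243
  #7: 10 × 2 × 10 = 200
  #8: 9 × 9 × 10 = 810
  #9: 3 × 7 × 5 = 105
  #10: 10 × 9 × 8 = 720
After action: #8 → 9 × 9 × 1 = 81.
Revised RPNs: #10=720, #5=288, #6=243, #4=240, #7=200, #1=160, #9=105, #8=81, #2=36, #3=16.
Highest is now #10 (720).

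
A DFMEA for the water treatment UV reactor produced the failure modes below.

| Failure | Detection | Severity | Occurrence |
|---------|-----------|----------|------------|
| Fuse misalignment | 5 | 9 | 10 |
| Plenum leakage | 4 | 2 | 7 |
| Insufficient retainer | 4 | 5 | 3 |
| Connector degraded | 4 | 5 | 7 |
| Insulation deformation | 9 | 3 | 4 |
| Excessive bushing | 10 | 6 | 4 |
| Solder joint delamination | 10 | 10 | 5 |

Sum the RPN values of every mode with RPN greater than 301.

RPN = Severity × Occurrence × Detection:
  Fuse misalignment: 9 × 10 × 5 = 450
  Plenum leakage: 2 × 7 × 4 = 56
  Insufficient retainer: 5 × 3 × 4 = 60
  Connector degraded: 5 × 7 × 4 = 140
  Insulation deformation: 3 × 4 × 9 = 108
  Excessive bushing: 6 × 4 × 10 = 240
  Solder joint delamination: 10 × 5 × 10 = 500
RPN > 301: Fuse misalignment (450), Solder joint delamination (500).
Sum: 450 + 500 = 950.

950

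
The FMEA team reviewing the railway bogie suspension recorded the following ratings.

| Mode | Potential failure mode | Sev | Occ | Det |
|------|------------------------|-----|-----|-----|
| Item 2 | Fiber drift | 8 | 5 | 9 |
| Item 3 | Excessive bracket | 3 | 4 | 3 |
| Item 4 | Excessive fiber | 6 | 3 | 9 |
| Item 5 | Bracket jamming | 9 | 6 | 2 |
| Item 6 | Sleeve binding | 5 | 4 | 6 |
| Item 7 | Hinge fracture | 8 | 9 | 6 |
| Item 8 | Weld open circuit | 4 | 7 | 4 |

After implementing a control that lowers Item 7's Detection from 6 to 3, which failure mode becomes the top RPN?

Item 2

RPN = Severity × Occurrence × Detection:
  Item 2: 8 × 5 × 9 = 360
  Item 3: 3 × 4 × 3 = 36
  Item 4: 6 × 3 × 9 = 162
  Item 5: 9 × 6 × 2 = 108
  Item 6: 5 × 4 × 6 = 120
  Item 7: 8 × 9 × 6 = 432
  Item 8: 4 × 7 × 4 = 112
After action: Item 7 → 8 × 9 × 3 = 216.
Revised RPNs: Item 2=360, Item 7=216, Item 4=162, Item 6=120, Item 8=112, Item 5=108, Item 3=36.
Highest is now Item 2 (360).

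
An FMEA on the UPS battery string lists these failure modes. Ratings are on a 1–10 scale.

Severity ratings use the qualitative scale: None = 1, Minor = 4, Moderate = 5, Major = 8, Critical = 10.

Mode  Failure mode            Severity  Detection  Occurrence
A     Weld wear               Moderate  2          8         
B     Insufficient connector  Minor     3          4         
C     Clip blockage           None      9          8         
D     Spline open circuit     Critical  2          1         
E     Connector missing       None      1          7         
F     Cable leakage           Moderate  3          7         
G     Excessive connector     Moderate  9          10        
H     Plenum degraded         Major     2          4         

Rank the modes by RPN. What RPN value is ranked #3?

80

RPN = Severity × Occurrence × Detection:
  A: 5 × 8 × 2 = 80
  B: 4 × 4 × 3 = 48
  C: 1 × 8 × 9 = 72
  D: 10 × 1 × 2 = 20
  E: 1 × 7 × 1 = 7
  F: 5 × 7 × 3 = 105
  G: 5 × 10 × 9 = 450
  H: 8 × 4 × 2 = 64
Sorted descending: 450, 105, 80, 72, 64, 48, 20, 7.
The third-highest RPN is 80 (A).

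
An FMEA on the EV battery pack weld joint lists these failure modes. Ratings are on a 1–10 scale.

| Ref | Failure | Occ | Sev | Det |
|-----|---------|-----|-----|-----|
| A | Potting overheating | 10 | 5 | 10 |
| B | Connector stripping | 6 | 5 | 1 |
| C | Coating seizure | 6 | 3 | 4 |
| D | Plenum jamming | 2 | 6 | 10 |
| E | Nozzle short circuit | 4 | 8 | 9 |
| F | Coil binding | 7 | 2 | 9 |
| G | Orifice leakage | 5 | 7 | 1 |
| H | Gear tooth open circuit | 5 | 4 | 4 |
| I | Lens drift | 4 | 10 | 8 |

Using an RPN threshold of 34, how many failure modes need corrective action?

8

RPN = Severity × Occurrence × Detection:
  A: 5 × 10 × 10 = 500
  B: 5 × 6 × 1 = 30
  C: 3 × 6 × 4 = 72
  D: 6 × 2 × 10 = 120
  E: 8 × 4 × 9 = 288
  F: 2 × 7 × 9 = 126
  G: 7 × 5 × 1 = 35
  H: 4 × 5 × 4 = 80
  I: 10 × 4 × 8 = 320
Modes with RPN ≥ 34: A (500), C (72), D (120), E (288), F (126), G (35), H (80), I (320) → 8.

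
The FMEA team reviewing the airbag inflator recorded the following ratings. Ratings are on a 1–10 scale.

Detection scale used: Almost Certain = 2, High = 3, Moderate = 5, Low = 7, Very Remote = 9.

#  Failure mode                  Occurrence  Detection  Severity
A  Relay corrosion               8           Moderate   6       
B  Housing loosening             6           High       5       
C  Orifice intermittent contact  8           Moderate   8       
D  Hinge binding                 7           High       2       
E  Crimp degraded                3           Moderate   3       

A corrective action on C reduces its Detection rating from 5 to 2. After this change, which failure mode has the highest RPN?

RPN = Severity × Occurrence × Detection:
  A: 6 × 8 × 5 = 240
  B: 5 × 6 × 3 = 90
  C: 8 × 8 × 5 = 320
  D: 2 × 7 × 3 = 42
  E: 3 × 3 × 5 = 45
After action: C → 8 × 8 × 2 = 128.
Revised RPNs: A=240, C=128, B=90, E=45, D=42.
Highest is now A (240).

A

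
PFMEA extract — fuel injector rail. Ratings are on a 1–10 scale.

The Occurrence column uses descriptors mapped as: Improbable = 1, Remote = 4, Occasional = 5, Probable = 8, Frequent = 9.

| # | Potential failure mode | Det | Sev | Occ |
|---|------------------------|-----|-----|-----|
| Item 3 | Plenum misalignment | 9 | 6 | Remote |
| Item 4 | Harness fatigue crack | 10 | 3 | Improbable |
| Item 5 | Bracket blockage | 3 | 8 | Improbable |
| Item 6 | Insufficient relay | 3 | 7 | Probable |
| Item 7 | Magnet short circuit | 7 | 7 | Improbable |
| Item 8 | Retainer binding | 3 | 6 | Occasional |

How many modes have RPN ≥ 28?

RPN = Severity × Occurrence × Detection:
  Item 3: 6 × 4 × 9 = 216
  Item 4: 3 × 1 × 10 = 30
  Item 5: 8 × 1 × 3 = 24
  Item 6: 7 × 8 × 3 = 168
  Item 7: 7 × 1 × 7 = 49
  Item 8: 6 × 5 × 3 = 90
Modes with RPN ≥ 28: Item 3 (216), Item 4 (30), Item 6 (168), Item 7 (49), Item 8 (90) → 5.

5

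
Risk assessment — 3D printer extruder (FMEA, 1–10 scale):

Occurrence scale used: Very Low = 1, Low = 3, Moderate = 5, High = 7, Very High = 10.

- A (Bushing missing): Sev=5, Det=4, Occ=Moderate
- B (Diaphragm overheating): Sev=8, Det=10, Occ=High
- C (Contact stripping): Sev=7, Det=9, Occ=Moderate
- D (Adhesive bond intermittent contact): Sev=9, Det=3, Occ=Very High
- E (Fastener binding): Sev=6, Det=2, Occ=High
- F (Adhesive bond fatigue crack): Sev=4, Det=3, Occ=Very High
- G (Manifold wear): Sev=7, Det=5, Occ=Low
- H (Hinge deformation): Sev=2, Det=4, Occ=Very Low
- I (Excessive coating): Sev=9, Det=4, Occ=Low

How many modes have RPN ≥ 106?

5

RPN = Severity × Occurrence × Detection:
  A: 5 × 5 × 4 = 100
  B: 8 × 7 × 10 = 560
  C: 7 × 5 × 9 = 315
  D: 9 × 10 × 3 = 270
  E: 6 × 7 × 2 = 84
  F: 4 × 10 × 3 = 120
  G: 7 × 3 × 5 = 105
  H: 2 × 1 × 4 = 8
  I: 9 × 3 × 4 = 108
Modes with RPN ≥ 106: B (560), C (315), D (270), F (120), I (108) → 5.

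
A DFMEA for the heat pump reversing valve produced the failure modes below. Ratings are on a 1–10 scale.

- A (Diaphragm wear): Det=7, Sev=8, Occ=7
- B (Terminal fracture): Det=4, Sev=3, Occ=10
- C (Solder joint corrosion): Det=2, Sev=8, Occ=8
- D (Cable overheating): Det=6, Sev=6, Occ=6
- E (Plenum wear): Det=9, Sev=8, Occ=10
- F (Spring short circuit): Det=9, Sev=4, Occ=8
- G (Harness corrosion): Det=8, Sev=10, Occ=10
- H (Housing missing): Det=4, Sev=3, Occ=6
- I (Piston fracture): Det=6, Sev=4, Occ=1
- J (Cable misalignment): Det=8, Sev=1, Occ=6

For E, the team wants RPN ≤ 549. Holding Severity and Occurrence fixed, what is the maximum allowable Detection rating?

6

E: S=8, O=10, D=9 → current RPN = 720.
Fixed product = 80. Need 80 × D ≤ 549, so D ≤ 549/80 = 6.86.
Maximum integer Detection rating = 6 (gives RPN 480; D=7 would give 560 > 549).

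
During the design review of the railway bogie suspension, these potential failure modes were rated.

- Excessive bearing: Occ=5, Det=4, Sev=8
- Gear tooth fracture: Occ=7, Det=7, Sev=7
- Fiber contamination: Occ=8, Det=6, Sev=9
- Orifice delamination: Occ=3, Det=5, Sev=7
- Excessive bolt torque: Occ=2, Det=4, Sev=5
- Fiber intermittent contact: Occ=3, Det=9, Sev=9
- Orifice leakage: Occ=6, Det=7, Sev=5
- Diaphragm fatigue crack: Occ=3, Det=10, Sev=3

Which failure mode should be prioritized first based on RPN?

Fiber contamination

RPN = Severity × Occurrence × Detection:
  Excessive bearing: 8 × 5 × 4 = 160
  Gear tooth fracture: 7 × 7 × 7 = 343
  Fiber contamination: 9 × 8 × 6 = 432
  Orifice delamination: 7 × 3 × 5 = 105
  Excessive bolt torque: 5 × 2 × 4 = 40
  Fiber intermittent contact: 9 × 3 × 9 = 243
  Orifice leakage: 5 × 6 × 7 = 210
  Diaphragm fatigue crack: 3 × 3 × 10 = 90
Highest RPN is 432 → Fiber contamination.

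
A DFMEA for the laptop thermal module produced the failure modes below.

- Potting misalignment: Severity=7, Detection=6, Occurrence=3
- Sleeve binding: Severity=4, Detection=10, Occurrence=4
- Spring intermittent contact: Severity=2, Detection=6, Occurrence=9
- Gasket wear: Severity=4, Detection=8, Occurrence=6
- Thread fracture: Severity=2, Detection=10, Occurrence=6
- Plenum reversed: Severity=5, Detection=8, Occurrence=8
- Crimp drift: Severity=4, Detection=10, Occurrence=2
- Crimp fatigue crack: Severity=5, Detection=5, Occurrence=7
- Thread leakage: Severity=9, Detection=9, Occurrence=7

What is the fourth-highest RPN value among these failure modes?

RPN = Severity × Occurrence × Detection:
  Potting misalignment: 7 × 3 × 6 = 126
  Sleeve binding: 4 × 4 × 10 = 160
  Spring intermittent contact: 2 × 9 × 6 = 108
  Gasket wear: 4 × 6 × 8 = 192
  Thread fracture: 2 × 6 × 10 = 120
  Plenum reversed: 5 × 8 × 8 = 320
  Crimp drift: 4 × 2 × 10 = 80
  Crimp fatigue crack: 5 × 7 × 5 = 175
  Thread leakage: 9 × 7 × 9 = 567
Sorted descending: 567, 320, 192, 175, 160, 126, 120, 108, 80.
The fourth-highest RPN is 175 (Crimp fatigue crack).

175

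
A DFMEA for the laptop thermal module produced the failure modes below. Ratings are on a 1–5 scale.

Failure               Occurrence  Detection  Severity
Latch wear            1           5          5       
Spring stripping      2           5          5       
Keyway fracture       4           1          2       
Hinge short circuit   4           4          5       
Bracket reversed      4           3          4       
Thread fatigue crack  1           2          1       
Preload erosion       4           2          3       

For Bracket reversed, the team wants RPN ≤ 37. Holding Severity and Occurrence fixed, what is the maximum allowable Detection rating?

2

Bracket reversed: S=4, O=4, D=3 → current RPN = 48.
Fixed product = 16. Need 16 × D ≤ 37, so D ≤ 37/16 = 2.31.
Maximum integer Detection rating = 2 (gives RPN 32; D=3 would give 48 > 37).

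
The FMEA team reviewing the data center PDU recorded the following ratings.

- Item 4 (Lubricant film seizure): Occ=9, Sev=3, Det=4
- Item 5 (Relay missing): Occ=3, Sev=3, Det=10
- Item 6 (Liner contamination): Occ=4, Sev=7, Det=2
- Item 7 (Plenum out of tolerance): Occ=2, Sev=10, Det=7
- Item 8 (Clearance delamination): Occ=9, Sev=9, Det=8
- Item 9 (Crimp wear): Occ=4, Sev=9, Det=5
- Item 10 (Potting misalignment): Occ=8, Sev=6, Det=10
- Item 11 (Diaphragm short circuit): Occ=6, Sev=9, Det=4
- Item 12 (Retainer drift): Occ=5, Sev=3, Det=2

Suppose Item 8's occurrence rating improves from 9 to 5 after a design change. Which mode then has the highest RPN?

Item 10

RPN = Severity × Occurrence × Detection:
  Item 4: 3 × 9 × 4 = 108
  Item 5: 3 × 3 × 10 = 90
  Item 6: 7 × 4 × 2 = 56
  Item 7: 10 × 2 × 7 = 140
  Item 8: 9 × 9 × 8 = 648
  Item 9: 9 × 4 × 5 = 180
  Item 10: 6 × 8 × 10 = 480
  Item 11: 9 × 6 × 4 = 216
  Item 12: 3 × 5 × 2 = 30
After action: Item 8 → 9 × 5 × 8 = 360.
Revised RPNs: Item 10=480, Item 8=360, Item 11=216, Item 9=180, Item 7=140, Item 4=108, Item 5=90, Item 6=56, Item 12=30.
Highest is now Item 10 (480).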